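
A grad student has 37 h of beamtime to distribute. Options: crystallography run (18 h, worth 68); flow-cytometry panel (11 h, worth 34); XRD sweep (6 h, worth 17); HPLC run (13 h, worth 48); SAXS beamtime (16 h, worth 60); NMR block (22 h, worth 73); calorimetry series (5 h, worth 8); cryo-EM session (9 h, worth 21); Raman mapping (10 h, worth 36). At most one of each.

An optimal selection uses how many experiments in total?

The maximum expected citations within 37 h is 133.
One optimal bundle: crystallography run + XRD sweep + HPLC run (37 h).
Any selection reaching 133 contains exactly 3 experiments.

3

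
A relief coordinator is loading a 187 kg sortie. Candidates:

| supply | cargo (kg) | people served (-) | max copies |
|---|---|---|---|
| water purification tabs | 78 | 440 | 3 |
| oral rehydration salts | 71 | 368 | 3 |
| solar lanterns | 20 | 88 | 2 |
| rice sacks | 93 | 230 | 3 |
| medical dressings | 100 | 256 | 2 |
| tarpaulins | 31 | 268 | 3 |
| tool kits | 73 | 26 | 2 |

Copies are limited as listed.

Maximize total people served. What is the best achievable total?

1260

Filling by ratio: water purification tabs + 3×tarpaulins for 1244, with 16 kg left unused.
Replace water purification tabs with oral rehydration salts + solar lanterns: the trade gains 16 net, giving 1260 at 184 kg.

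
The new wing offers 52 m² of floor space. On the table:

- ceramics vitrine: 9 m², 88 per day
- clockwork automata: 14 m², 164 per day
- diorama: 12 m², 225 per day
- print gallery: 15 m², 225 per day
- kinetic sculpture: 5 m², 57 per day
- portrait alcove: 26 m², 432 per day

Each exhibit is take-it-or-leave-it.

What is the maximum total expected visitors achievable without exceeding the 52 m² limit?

821

Clockwork automata + diorama + portrait alcove uses 52 of the 52 m² and totals 821.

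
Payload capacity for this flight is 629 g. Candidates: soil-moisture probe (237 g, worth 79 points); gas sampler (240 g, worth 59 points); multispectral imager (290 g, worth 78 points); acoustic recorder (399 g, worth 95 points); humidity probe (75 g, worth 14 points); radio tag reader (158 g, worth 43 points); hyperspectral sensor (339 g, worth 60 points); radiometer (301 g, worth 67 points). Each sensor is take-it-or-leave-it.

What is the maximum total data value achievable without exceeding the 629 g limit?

Taking the top-ratio sensors first gives soil-moisture probe + humidity probe + radio tag reader for 136 (470 g).
Dropping radio tag reader frees 158 g; slotting in multispectral imager (290 g) lifts the total to 171 at 602 g.

171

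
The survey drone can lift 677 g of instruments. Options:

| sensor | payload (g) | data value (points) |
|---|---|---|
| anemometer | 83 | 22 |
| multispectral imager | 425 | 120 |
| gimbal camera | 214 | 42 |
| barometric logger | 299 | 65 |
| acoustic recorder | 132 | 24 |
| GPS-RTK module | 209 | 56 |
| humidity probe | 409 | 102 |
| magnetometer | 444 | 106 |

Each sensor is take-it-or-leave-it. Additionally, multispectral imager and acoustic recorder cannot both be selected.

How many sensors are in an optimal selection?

2

Best achievable data value is 176.
multispectral imager + GPS-RTK module hits 176 at 634 g.
Every optimal selection uses 2 sensors.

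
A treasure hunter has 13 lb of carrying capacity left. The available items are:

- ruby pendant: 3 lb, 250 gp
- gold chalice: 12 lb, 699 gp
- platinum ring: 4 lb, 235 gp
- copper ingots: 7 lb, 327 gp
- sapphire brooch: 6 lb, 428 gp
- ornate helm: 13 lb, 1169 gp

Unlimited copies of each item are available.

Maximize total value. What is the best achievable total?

The ratio ordering already packs tightly: ornate helm, 13 lb, 1169.
No other feasible combination exceeds 1169.

1169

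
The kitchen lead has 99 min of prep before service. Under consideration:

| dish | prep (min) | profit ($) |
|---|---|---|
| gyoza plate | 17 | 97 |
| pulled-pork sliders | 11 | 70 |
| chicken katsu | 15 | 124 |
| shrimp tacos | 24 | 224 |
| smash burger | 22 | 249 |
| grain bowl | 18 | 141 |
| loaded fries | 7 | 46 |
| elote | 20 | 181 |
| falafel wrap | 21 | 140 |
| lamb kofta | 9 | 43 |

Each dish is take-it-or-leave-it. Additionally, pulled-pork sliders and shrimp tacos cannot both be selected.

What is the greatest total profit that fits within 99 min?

919

Density check — smash burger 11.32, shrimp tacos 9.33, elote 9.05 are the best per min.
Best packing: chicken katsu + shrimp tacos + smash burger + grain bowl + elote — 99 min, 919 total.
Nothing else feasible within 99 min beats 919.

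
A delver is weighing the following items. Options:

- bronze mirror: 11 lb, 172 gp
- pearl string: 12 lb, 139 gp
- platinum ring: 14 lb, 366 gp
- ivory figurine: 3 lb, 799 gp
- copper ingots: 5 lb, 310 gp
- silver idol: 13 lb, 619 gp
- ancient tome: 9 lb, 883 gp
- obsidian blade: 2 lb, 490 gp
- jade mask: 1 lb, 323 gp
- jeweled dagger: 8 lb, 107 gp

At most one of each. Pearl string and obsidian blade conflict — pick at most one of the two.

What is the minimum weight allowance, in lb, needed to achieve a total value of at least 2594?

Need the lightest bundle worth ≥ 2594.
ivory figurine + copper ingots + ancient tome + obsidian blade + jade mask: 2805 value at 20 lb.
No combination under 20 lb hits 2594.

20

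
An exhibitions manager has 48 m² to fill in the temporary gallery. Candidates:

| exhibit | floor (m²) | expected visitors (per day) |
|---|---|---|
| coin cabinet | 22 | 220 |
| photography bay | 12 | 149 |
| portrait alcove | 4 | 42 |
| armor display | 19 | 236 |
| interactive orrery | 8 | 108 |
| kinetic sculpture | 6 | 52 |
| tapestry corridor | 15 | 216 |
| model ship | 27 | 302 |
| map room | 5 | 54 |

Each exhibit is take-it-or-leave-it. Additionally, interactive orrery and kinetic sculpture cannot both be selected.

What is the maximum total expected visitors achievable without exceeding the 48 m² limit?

614

Taking armor display + interactive orrery + tapestry corridor + map room: 47 m² used, 614 in expected visitors.
Next best is portrait alcove + armor display + interactive orrery + tapestry corridor at 602 (46 m²) — short by 12.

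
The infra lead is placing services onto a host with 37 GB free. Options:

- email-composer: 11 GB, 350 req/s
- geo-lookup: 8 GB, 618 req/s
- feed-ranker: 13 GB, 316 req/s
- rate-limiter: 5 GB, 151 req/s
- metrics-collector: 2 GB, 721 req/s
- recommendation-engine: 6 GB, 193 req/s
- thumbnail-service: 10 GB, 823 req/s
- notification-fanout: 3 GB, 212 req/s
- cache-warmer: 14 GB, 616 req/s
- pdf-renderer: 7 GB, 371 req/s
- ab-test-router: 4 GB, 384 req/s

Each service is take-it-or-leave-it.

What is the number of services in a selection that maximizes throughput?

Best achievable throughput is 3129.
For example geo-lookup + metrics-collector + thumbnail-service + notification-fanout + pdf-renderer + ab-test-router achieves it, using 34 GB.
Every optimal selection uses 6 services.

6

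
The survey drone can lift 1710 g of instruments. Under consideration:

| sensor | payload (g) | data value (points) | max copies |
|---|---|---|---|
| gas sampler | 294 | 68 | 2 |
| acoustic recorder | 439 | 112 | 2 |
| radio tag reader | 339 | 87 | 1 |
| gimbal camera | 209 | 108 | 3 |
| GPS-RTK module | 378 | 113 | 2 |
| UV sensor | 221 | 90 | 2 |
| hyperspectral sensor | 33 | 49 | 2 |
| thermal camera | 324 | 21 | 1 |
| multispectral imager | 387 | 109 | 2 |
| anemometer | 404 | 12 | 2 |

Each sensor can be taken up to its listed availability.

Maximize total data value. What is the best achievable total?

738

By data value per g: hyperspectral sensor 1.48, gimbal camera 0.52, UV sensor 0.41 lead.
The ratio heuristic lands on 3×gimbal camera + GPS-RTK module + 2×UV sensor + 2×hyperspectral sensor (715) but leaves 197 g idle.
Replace UV sensor with GPS-RTK module: the trade gains 23 net, giving 738 at 1670 g.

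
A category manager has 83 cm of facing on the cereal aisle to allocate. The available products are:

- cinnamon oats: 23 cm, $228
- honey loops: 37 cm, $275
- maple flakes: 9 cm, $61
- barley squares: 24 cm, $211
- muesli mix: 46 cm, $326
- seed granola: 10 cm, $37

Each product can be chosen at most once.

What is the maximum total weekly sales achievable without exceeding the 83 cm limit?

615

Density check — cinnamon oats 9.91, barley squares 8.79, honey loops 7.43 are the best per cm.
Filling by ratio: cinnamon oats + maple flakes + barley squares + seed granola for 537, with 17 cm left unused.
Dropping barley squares and seed granola frees 34 cm; slotting in muesli mix (46 cm) lifts the total to 615 at 78 cm.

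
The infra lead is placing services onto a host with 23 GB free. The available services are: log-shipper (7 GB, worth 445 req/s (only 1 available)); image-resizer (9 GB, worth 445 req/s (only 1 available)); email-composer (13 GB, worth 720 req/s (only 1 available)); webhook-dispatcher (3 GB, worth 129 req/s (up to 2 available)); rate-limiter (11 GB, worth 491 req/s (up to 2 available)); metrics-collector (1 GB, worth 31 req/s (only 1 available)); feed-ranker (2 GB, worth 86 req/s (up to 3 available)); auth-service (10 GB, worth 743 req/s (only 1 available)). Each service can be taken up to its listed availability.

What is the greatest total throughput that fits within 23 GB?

1463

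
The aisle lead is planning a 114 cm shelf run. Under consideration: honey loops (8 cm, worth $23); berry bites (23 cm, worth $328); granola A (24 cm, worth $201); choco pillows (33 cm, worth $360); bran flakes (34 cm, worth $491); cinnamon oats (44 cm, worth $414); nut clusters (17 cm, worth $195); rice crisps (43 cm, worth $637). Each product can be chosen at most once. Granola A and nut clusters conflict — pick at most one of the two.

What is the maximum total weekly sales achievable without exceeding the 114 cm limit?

1488

By weekly sales per cm: rice crisps 14.81, bran flakes 14.44, berry bites 14.26 lead.
Greedy by ratio would take honey loops + berry bites + bran flakes + rice crisps: 108 cm used, total 1479.
The 31 cm tied up in honey loops and berry bites is better spent on choco pillows — total rises to 1488 (110 cm).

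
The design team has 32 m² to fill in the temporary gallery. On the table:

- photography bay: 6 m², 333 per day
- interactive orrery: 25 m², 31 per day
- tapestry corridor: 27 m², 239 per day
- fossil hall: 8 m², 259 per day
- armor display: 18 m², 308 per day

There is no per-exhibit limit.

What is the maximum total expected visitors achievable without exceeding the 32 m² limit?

1665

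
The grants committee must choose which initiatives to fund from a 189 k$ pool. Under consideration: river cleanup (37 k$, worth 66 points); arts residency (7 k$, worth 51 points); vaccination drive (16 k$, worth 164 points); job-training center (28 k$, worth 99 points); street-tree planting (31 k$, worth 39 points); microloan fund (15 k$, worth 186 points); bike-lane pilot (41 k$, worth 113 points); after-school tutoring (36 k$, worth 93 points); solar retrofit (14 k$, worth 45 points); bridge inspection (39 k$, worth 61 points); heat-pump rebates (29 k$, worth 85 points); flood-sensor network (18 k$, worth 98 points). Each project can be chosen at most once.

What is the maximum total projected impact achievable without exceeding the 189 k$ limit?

849

The ratio heuristic lands on arts residency + vaccination drive + job-training center + microloan fund + bike-lane pilot + solar retrofit + heat-pump rebates + flood-sensor network (841) but leaves 21 k$ idle.
Dropping heat-pump rebates frees 29 k$; slotting in after-school tutoring (36 k$) lifts the total to 849 at 175 k$.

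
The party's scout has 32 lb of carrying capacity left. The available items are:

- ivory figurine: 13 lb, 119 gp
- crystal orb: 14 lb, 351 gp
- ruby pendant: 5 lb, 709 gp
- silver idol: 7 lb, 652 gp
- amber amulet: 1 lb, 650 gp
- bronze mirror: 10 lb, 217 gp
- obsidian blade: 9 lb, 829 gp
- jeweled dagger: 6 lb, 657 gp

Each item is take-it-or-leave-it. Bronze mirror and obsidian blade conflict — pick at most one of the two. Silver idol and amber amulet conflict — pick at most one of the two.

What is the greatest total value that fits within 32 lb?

2847

By value per lb: amber amulet 650.00, ruby pendant 141.80, jeweled dagger 109.50, silver idol 93.14 lead.
Ruby pendant + silver idol + obsidian blade + jeweled dagger uses 27 of the 32 lb and totals 2847.
The closest alternative, ruby pendant + amber amulet + obsidian blade + jeweled dagger, reaches only 2845.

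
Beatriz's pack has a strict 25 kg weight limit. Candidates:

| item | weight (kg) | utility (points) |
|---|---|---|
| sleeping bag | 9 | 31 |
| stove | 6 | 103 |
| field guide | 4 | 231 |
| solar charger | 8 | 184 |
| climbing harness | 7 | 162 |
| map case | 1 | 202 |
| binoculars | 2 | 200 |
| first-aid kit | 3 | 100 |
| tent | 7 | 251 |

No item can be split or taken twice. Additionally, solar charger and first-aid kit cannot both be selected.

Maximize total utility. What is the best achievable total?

Taking field guide + climbing harness + map case + binoculars + first-aid kit + tent: 24 kg used, 1146 in utility.
Next best is stove + field guide + map case + binoculars + first-aid kit + tent at 1087 (23 kg) — short by 59.

1146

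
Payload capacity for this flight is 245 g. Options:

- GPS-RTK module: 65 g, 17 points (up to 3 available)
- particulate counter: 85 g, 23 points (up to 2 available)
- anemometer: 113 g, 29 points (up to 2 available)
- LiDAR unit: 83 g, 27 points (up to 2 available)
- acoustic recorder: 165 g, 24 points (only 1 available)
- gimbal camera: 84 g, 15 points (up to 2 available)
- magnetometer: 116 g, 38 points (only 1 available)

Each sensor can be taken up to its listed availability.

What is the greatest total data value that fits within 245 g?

71

A density-first pass picks LiDAR unit + magnetometer — 65 at 199 g.
Replace magnetometer with GPS-RTK module + LiDAR unit: the trade gains 6 net, giving 71 at 231 g.
The spare 14 g is too small for any remaining sensor, and no exchange beats 71.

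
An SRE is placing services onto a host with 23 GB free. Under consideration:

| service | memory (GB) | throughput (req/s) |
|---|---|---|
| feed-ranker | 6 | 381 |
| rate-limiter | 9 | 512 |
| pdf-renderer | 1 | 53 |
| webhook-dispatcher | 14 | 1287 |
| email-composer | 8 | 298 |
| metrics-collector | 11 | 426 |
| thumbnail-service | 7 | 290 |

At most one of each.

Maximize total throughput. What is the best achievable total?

1799

Taking the top-ratio services first gives feed-ranker + pdf-renderer + webhook-dispatcher for 1721 (21 GB).
The 7 GB tied up in feed-ranker and pdf-renderer is better spent on rate-limiter — total rises to 1799 (23 GB).
That's the maximum — no swap from here does better than 1799.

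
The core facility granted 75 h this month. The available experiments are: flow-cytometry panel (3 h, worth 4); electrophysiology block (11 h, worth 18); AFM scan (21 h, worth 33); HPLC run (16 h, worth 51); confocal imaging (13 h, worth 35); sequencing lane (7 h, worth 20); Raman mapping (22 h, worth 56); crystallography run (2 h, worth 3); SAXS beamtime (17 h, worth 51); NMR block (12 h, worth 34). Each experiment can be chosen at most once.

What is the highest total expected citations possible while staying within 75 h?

213

Ranking by ratio (expected citations/h): HPLC run 3.19, SAXS beamtime 3.00, sequencing lane 2.86.
Greedy by ratio would take flow-cytometry panel + HPLC run + confocal imaging + sequencing lane + crystallography run + SAXS beamtime + NMR block: 70 h used, total 198.
The 17 h tied up in flow-cytometry panel and crystallography run and NMR block is better spent on Raman mapping — total rises to 213 (75 h).
An exhaustive check of the 1024 subsets confirms 213.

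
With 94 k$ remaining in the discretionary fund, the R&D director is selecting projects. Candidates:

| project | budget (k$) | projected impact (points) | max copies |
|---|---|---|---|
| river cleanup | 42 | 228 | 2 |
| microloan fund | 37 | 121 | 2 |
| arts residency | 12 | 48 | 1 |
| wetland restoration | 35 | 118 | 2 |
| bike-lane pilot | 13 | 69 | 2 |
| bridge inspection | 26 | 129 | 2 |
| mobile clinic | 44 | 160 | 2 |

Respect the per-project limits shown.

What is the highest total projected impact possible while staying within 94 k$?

The ratio heuristic lands on 2×river cleanup (456) but leaves 10 k$ idle.
Dropping river cleanup frees 42 k$; slotting in 2×bike-lane pilot + bridge inspection (52 k$) lifts the total to 495 at 94 k$.

495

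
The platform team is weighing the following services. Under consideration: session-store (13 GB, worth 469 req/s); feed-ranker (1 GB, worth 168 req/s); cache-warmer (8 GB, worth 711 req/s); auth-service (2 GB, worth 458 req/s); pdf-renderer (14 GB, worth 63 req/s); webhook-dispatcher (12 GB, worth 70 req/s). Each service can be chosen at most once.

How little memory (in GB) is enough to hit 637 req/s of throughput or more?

Need the lightest bundle worth ≥ 637.
Taking cache-warmer gives 711 (≥ 637) for 8 GB.
Any bundle with less than 8 GB falls short of 637.

8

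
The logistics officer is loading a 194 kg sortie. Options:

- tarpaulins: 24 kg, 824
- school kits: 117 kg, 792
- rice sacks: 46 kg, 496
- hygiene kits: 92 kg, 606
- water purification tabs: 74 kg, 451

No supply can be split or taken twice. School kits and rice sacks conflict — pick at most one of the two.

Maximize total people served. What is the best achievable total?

1926

Density check — tarpaulins 34.33, rice sacks 10.78, school kits 6.77, hygiene kits 6.59 are the best per kg.
Best packing: tarpaulins + rice sacks + hygiene kits — 162 kg, 1926 total.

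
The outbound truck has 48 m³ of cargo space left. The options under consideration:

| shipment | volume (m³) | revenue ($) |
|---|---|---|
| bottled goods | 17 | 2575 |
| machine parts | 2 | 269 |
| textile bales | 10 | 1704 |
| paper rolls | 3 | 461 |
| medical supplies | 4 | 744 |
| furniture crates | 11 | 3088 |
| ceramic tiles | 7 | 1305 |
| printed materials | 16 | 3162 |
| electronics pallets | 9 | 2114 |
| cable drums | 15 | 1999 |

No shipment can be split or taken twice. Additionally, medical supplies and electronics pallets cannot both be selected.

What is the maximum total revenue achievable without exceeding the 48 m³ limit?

10399

By revenue per m³: furniture crates 280.73, electronics pallets 234.89, printed materials 197.62 lead.
Machine parts + paper rolls + furniture crates + ceramic tiles + printed materials + electronics pallets uses 48 of the 48 m³ and totals 10399.
Runner-up machine parts + textile bales + furniture crates + printed materials + electronics pallets tops out at 10337.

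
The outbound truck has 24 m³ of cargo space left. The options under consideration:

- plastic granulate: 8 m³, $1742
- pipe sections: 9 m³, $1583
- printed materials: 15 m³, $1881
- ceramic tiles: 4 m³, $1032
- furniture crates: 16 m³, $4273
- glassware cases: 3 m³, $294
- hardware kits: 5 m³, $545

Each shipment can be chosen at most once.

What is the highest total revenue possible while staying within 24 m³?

6015

Filling by ratio: ceramic tiles + furniture crates + glassware cases for 5599, with 1 m³ left unused.
The 7 m³ tied up in ceramic tiles and glassware cases is better spent on plastic granulate — total rises to 6015 (24 m³).
The closest alternative, ceramic tiles + furniture crates + glassware cases, reaches only 5599.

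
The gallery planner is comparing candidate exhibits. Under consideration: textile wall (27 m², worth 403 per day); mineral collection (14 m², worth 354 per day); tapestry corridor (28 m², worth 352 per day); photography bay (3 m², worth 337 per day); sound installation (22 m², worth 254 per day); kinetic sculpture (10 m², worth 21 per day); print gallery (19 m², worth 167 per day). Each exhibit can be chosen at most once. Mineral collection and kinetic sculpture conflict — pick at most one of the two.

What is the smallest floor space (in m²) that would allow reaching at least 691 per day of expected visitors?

17

Look for the lowest-floor combination reaching 691.
Taking mineral collection + photography bay gives 691 (≥ 691) for 17 m².
Below 17 m² the best achievable stays under 691.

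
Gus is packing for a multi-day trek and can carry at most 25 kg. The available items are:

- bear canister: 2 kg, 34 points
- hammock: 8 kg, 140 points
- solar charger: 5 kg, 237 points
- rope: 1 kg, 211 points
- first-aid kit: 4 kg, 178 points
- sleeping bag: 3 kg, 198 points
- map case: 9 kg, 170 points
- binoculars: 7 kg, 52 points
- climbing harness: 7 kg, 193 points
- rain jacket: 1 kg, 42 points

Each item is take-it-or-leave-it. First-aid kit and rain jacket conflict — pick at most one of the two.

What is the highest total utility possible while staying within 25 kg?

1051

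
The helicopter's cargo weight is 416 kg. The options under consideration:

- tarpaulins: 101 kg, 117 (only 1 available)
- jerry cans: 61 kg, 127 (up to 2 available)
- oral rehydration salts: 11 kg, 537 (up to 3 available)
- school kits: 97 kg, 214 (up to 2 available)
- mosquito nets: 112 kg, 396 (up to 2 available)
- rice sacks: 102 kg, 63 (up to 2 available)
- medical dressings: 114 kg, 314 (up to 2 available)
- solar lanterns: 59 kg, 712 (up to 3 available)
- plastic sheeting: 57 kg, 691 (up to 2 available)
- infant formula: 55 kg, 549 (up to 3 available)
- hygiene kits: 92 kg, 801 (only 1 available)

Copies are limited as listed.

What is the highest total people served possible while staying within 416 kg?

5930

By people served per kg: oral rehydration salts 48.82, plastic sheeting 12.12, solar lanterns 12.07, infant formula 9.98 lead.
Filling by ratio: 3×oral rehydration salts + 3×solar lanterns + 2×plastic sheeting + infant formula for 5678, with 37 kg left unused.
Replace infant formula with hygiene kits: the trade gains 252 net, giving 5930 at 416 kg.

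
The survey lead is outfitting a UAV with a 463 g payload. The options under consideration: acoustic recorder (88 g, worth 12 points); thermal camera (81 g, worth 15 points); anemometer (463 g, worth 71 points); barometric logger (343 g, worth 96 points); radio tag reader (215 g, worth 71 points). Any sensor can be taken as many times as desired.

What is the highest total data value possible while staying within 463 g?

142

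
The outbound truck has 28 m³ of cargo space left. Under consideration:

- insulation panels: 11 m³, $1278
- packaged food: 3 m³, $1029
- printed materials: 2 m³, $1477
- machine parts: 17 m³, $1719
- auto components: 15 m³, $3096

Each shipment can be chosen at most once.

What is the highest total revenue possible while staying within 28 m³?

Filling by ratio: packaged food + printed materials + auto components for 5602, with 8 m³ left unused.
Dropping packaged food frees 3 m³; slotting in insulation panels (11 m³) lifts the total to 5851 at 28 m³.

5851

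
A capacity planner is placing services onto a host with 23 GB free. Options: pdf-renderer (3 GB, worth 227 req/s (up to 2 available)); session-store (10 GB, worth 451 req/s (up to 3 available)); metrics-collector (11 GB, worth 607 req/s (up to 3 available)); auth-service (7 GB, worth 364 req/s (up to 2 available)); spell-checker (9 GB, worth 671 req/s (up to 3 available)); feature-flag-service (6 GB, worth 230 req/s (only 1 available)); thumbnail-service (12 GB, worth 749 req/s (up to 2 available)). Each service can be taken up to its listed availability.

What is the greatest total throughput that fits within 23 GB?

By throughput per GB: pdf-renderer 75.67, spell-checker 74.56, thumbnail-service 62.42, metrics-collector 55.18 lead.
Filling by ratio: 2×pdf-renderer + auth-service + spell-checker for 1489, with 1 GB left unused.
The 10 GB tied up in pdf-renderer and auth-service is better spent on spell-checker — total rises to 1569 (21 GB).
The spare 2 GB is too small for any remaining service, and no exchange beats 1569.

1569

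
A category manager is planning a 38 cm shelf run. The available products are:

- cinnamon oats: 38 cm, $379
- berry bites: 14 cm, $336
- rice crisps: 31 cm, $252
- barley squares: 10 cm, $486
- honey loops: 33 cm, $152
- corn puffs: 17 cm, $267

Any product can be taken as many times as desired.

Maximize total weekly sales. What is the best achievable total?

1458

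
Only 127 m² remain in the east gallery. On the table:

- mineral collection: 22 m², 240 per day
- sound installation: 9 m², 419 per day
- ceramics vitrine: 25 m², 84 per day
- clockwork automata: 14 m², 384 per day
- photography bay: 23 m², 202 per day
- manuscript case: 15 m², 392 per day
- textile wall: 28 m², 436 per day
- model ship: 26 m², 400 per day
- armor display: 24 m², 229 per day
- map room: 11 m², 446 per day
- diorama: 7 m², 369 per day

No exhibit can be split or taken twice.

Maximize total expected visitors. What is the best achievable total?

2852

Filling by ratio: sound installation + clockwork automata + manuscript case + textile wall + model ship + map room + diorama for 2846, with 17 m² left unused.
The 28 m² tied up in textile wall is better spent on mineral collection + photography bay — total rises to 2852 (127 m²).
The closest alternative, sound installation + clockwork automata + manuscript case + textile wall + model ship + map room + diorama, reaches only 2846.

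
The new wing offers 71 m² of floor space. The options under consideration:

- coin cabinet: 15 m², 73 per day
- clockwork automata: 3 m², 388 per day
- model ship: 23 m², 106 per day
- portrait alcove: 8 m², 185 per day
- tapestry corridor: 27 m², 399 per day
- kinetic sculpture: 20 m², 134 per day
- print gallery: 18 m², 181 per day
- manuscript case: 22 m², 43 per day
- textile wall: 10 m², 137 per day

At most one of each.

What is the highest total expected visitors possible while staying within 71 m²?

Density check — clockwork automata 129.33, portrait alcove 23.12, tapestry corridor 14.78, textile wall 13.70 are the best per m².
Taking clockwork automata + portrait alcove + tapestry corridor + print gallery + textile wall: 66 m² used, 1290 in expected visitors.

1290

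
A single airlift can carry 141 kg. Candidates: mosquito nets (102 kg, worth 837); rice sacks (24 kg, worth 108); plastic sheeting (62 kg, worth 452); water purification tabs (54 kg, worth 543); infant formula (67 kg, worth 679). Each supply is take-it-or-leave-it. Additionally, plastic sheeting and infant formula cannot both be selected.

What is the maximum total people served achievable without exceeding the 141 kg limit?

By people served per kg: infant formula 10.13, water purification tabs 10.06, mosquito nets 8.21 lead.
The ratio ordering already packs tightly: water purification tabs + infant formula, 121 kg, 1222.
That's the maximum — no feasible swap from here does better than 1222.

1222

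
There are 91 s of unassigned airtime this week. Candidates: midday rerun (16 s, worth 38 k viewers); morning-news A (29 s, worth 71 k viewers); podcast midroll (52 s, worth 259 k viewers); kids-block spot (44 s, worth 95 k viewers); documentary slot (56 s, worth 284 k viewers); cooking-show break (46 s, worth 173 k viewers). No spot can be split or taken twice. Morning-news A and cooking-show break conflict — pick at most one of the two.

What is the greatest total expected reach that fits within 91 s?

355

By expected reach per s: documentary slot 5.07, podcast midroll 4.98, cooking-show break 3.76 lead.
The ratio ordering already packs tightly: morning-news A + documentary slot, 85 s, 355.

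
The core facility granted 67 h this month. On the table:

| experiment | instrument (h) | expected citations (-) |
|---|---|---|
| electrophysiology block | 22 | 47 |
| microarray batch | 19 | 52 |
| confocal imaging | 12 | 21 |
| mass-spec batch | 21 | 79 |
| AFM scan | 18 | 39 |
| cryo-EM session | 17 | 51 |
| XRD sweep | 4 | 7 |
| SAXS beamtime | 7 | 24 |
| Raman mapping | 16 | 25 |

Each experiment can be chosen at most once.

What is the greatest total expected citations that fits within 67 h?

Microarray batch + mass-spec batch + cryo-EM session + SAXS beamtime uses 64 of the 67 h and totals 206.
Nothing else within 67 h beats 206.

206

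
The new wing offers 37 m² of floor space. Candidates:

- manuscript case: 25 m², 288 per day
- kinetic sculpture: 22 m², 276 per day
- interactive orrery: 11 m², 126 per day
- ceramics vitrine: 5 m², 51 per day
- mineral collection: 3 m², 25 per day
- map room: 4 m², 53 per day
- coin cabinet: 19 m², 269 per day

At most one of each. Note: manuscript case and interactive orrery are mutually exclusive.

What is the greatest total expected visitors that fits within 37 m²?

473

Taking interactive orrery + mineral collection + map room + coin cabinet: 37 m² used, 473 in expected visitors.
An exhaustive check of the 128 subsets confirms 473.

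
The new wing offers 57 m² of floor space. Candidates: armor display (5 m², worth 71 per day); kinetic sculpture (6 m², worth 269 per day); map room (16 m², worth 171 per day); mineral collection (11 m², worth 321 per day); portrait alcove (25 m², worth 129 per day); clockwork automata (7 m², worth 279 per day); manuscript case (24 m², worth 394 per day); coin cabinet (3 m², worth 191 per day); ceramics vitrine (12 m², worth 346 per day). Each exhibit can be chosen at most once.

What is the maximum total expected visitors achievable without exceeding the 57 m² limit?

1577

Filling by ratio: armor display + kinetic sculpture + mineral collection + clockwork automata + coin cabinet + ceramics vitrine for 1477, with 13 m² left unused.
Dropping armor display frees 5 m²; slotting in map room (16 m²) lifts the total to 1577 at 55 m².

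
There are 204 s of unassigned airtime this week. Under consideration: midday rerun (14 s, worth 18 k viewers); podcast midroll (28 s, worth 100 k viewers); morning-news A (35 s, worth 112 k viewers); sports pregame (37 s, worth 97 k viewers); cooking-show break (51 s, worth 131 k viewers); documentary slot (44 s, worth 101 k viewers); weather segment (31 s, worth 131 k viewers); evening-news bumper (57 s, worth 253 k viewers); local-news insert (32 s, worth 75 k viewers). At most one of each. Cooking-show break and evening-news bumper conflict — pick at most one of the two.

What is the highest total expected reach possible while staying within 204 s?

711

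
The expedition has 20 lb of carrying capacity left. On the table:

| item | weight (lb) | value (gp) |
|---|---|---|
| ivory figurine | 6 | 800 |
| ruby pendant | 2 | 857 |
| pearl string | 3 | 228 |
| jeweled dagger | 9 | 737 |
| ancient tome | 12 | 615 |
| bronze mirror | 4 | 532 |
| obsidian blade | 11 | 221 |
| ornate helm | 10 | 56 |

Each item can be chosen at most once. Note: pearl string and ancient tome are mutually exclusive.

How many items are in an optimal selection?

4

The maximum value within 20 lb is 2622.
ivory figurine + ruby pendant + pearl string + jeweled dagger hits 2622 at 20 lb.
All optima have 4 items.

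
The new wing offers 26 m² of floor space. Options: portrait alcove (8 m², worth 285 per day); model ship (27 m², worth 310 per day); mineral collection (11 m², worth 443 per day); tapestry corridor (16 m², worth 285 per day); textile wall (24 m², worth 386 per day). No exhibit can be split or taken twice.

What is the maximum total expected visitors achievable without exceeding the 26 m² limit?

Portrait alcove + mineral collection uses 19 of the 26 m² and totals 728.

728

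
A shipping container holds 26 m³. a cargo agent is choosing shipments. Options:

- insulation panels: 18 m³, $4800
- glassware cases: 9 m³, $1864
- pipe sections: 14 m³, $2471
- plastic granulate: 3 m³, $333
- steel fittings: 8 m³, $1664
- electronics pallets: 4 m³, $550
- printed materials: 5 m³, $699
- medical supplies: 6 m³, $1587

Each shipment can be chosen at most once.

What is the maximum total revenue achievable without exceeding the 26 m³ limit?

6464

The ratio heuristic lands on insulation panels + medical supplies (6387) but leaves 2 m³ idle.
Replace medical supplies with steel fittings: the trade gains 77 net, giving 6464 at 26 m³.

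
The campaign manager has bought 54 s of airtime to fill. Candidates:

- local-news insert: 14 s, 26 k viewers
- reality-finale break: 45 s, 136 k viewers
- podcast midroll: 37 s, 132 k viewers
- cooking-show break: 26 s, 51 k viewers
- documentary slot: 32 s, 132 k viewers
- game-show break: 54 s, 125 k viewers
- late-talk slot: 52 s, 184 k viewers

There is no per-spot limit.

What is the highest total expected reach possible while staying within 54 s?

Taking the top-ratio spots first gives local-news insert + documentary slot for 158 (46 s).
Replace local-news insert and documentary slot with late-talk slot: the trade gains 26 net, giving 184 at 52 s.
No other feasible combination exceeds 184.

184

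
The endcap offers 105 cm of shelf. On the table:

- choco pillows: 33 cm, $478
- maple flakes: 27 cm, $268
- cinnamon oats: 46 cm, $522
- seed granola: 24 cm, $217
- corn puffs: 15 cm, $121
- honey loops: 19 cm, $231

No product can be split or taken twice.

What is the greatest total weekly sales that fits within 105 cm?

Taking choco pillows + cinnamon oats + honey loops: 98 cm used, 1231 in weekly sales.
Every other selection either busts 105 cm or fails to beat 1231.

1231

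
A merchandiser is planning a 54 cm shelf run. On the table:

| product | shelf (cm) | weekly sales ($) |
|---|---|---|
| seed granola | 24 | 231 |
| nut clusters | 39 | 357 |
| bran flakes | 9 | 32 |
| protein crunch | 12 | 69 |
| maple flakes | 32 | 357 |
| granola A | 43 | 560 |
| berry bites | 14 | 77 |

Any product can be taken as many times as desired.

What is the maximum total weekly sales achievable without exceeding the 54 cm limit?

The ratio ordering already packs tightly: bran flakes + granola A, 52 cm, 592.

592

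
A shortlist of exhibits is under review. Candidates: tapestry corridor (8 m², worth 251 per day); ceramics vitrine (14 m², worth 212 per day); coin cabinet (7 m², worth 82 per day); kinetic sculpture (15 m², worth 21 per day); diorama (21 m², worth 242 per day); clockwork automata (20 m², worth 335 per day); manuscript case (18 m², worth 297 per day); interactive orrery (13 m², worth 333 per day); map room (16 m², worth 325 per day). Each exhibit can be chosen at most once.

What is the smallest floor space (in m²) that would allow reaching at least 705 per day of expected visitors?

Minimise m² subject to total expected visitors ≥ 705.
tapestry corridor + ceramics vitrine + interactive orrery: 796 expected visitors at 35 m².
Any bundle with less than 35 m² falls short of 705.

35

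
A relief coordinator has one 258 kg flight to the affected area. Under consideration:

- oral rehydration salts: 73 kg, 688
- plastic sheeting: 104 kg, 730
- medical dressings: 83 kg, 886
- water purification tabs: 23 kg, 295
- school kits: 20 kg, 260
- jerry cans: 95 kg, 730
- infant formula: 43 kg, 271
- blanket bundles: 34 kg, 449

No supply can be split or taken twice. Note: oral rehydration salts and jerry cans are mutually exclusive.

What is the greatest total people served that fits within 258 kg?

The ratio heuristic lands on oral rehydration salts + medical dressings + water purification tabs + school kits + blanket bundles (2578) but leaves 25 kg idle.
Replace oral rehydration salts with jerry cans: the trade gains 42 net, giving 2620 at 255 kg.
Runner-up oral rehydration salts + medical dressings + water purification tabs + infant formula + blanket bundles tops out at 2589.

2620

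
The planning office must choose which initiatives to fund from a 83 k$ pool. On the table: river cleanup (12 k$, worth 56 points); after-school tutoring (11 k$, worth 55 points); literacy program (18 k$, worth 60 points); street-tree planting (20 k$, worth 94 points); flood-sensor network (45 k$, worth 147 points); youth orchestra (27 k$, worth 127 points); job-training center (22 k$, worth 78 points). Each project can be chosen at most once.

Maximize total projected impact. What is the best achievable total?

355

Filling by ratio: river cleanup + after-school tutoring + street-tree planting + youth orchestra for 332, with 13 k$ left unused.
Replace after-school tutoring with job-training center: the trade gains 23 net, giving 355 at 81 k$.
The closest alternative, after-school tutoring + street-tree planting + youth orchestra + job-training center, reaches only 354.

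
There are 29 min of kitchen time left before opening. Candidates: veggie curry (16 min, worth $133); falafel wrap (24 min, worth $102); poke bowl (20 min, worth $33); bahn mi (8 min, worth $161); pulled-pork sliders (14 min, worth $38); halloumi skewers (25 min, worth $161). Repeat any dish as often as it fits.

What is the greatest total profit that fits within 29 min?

483

Best packing: 3×bahn mi — 24 min, 483 total.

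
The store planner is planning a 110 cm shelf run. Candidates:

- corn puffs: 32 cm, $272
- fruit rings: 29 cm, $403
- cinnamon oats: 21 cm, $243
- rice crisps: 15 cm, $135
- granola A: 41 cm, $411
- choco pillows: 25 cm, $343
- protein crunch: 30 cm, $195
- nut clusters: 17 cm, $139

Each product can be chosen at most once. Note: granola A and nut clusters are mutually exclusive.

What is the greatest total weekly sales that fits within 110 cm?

Greedy by ratio would take fruit rings + cinnamon oats + rice crisps + choco pillows + nut clusters: 107 cm used, total 1263.
The 38 cm tied up in cinnamon oats and nut clusters is better spent on granola A — total rises to 1292 (110 cm).

1292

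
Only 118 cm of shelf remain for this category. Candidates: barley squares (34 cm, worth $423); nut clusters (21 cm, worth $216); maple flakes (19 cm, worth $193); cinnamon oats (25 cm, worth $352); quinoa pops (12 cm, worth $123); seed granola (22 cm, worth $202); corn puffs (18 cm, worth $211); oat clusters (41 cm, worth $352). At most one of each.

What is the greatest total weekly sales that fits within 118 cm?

1395

Taking the top-ratio products first gives barley squares + nut clusters + cinnamon oats + quinoa pops + corn puffs for 1325 (110 cm).
Dropping quinoa pops frees 12 cm; slotting in maple flakes (19 cm) lifts the total to 1395 at 117 cm.
Nothing else within 118 cm beats 1395.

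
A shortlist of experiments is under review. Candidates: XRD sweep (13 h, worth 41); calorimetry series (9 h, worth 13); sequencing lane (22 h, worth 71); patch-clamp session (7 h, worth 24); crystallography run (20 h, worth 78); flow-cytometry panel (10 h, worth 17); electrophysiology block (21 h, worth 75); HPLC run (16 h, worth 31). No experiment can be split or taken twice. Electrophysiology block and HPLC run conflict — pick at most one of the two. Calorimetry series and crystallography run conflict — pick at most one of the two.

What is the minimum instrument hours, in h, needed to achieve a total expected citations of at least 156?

Look for the lowest-instrument combination reaching 156.
Taking patch-clamp session + crystallography run + electrophysiology block gives 177 (≥ 156) for 48 h.
Below 48 h the best achievable stays under 156.

48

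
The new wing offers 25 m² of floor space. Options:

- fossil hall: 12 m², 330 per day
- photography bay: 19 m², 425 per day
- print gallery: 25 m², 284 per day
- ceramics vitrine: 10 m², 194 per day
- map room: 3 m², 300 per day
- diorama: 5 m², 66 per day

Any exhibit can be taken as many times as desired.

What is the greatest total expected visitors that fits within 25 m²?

2400

8×map room uses 24 of the 25 m² and totals 2400.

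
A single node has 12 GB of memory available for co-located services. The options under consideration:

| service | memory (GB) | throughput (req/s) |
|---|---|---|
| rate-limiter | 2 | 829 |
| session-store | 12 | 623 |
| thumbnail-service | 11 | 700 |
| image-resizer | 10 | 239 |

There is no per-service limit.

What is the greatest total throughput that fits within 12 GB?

4974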